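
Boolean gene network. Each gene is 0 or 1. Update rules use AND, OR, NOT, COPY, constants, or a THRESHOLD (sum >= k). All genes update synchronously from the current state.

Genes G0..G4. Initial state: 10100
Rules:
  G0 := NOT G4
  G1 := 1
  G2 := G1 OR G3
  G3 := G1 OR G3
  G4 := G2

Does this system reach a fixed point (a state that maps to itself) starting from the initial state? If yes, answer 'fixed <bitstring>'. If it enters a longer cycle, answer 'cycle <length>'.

Step 0: 10100
Step 1: G0=NOT G4=NOT 0=1 G1=1(const) G2=G1|G3=0|0=0 G3=G1|G3=0|0=0 G4=G2=1 -> 11001
Step 2: G0=NOT G4=NOT 1=0 G1=1(const) G2=G1|G3=1|0=1 G3=G1|G3=1|0=1 G4=G2=0 -> 01110
Step 3: G0=NOT G4=NOT 0=1 G1=1(const) G2=G1|G3=1|1=1 G3=G1|G3=1|1=1 G4=G2=1 -> 11111
Step 4: G0=NOT G4=NOT 1=0 G1=1(const) G2=G1|G3=1|1=1 G3=G1|G3=1|1=1 G4=G2=1 -> 01111
Step 5: G0=NOT G4=NOT 1=0 G1=1(const) G2=G1|G3=1|1=1 G3=G1|G3=1|1=1 G4=G2=1 -> 01111
Fixed point reached at step 4: 01111

Answer: fixed 01111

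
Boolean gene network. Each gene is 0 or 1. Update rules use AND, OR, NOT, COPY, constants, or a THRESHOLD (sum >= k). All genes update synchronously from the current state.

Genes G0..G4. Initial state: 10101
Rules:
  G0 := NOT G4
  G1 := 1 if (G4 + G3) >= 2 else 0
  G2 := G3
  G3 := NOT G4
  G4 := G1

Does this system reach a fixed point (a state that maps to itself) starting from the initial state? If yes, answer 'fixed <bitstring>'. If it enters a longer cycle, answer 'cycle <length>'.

Answer: fixed 10110

Derivation:
Step 0: 10101
Step 1: G0=NOT G4=NOT 1=0 G1=(1+0>=2)=0 G2=G3=0 G3=NOT G4=NOT 1=0 G4=G1=0 -> 00000
Step 2: G0=NOT G4=NOT 0=1 G1=(0+0>=2)=0 G2=G3=0 G3=NOT G4=NOT 0=1 G4=G1=0 -> 10010
Step 3: G0=NOT G4=NOT 0=1 G1=(0+1>=2)=0 G2=G3=1 G3=NOT G4=NOT 0=1 G4=G1=0 -> 10110
Step 4: G0=NOT G4=NOT 0=1 G1=(0+1>=2)=0 G2=G3=1 G3=NOT G4=NOT 0=1 G4=G1=0 -> 10110
Fixed point reached at step 3: 10110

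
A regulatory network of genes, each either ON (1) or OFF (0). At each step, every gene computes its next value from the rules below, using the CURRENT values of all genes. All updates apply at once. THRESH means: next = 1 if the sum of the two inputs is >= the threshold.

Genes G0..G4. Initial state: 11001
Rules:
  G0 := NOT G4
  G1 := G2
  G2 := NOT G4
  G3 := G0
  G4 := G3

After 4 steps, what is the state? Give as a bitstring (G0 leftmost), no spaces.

Step 1: G0=NOT G4=NOT 1=0 G1=G2=0 G2=NOT G4=NOT 1=0 G3=G0=1 G4=G3=0 -> 00010
Step 2: G0=NOT G4=NOT 0=1 G1=G2=0 G2=NOT G4=NOT 0=1 G3=G0=0 G4=G3=1 -> 10101
Step 3: G0=NOT G4=NOT 1=0 G1=G2=1 G2=NOT G4=NOT 1=0 G3=G0=1 G4=G3=0 -> 01010
Step 4: G0=NOT G4=NOT 0=1 G1=G2=0 G2=NOT G4=NOT 0=1 G3=G0=0 G4=G3=1 -> 10101

10101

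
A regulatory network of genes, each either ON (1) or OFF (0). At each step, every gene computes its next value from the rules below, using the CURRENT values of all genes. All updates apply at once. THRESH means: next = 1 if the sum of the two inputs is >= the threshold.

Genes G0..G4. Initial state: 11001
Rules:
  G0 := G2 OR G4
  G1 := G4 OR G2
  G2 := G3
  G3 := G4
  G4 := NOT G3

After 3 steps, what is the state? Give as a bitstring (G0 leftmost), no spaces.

Step 1: G0=G2|G4=0|1=1 G1=G4|G2=1|0=1 G2=G3=0 G3=G4=1 G4=NOT G3=NOT 0=1 -> 11011
Step 2: G0=G2|G4=0|1=1 G1=G4|G2=1|0=1 G2=G3=1 G3=G4=1 G4=NOT G3=NOT 1=0 -> 11110
Step 3: G0=G2|G4=1|0=1 G1=G4|G2=0|1=1 G2=G3=1 G3=G4=0 G4=NOT G3=NOT 1=0 -> 11100

11100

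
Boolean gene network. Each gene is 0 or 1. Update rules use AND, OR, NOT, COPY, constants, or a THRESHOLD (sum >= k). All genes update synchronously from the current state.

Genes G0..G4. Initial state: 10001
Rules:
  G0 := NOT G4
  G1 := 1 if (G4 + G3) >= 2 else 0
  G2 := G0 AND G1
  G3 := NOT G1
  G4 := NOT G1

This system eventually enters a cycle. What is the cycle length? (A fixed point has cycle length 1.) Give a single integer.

Step 0: 10001
Step 1: G0=NOT G4=NOT 1=0 G1=(1+0>=2)=0 G2=G0&G1=1&0=0 G3=NOT G1=NOT 0=1 G4=NOT G1=NOT 0=1 -> 00011
Step 2: G0=NOT G4=NOT 1=0 G1=(1+1>=2)=1 G2=G0&G1=0&0=0 G3=NOT G1=NOT 0=1 G4=NOT G1=NOT 0=1 -> 01011
Step 3: G0=NOT G4=NOT 1=0 G1=(1+1>=2)=1 G2=G0&G1=0&1=0 G3=NOT G1=NOT 1=0 G4=NOT G1=NOT 1=0 -> 01000
Step 4: G0=NOT G4=NOT 0=1 G1=(0+0>=2)=0 G2=G0&G1=0&1=0 G3=NOT G1=NOT 1=0 G4=NOT G1=NOT 1=0 -> 10000
Step 5: G0=NOT G4=NOT 0=1 G1=(0+0>=2)=0 G2=G0&G1=1&0=0 G3=NOT G1=NOT 0=1 G4=NOT G1=NOT 0=1 -> 10011
Step 6: G0=NOT G4=NOT 1=0 G1=(1+1>=2)=1 G2=G0&G1=1&0=0 G3=NOT G1=NOT 0=1 G4=NOT G1=NOT 0=1 -> 01011
State from step 6 equals state from step 2 -> cycle length 4

Answer: 4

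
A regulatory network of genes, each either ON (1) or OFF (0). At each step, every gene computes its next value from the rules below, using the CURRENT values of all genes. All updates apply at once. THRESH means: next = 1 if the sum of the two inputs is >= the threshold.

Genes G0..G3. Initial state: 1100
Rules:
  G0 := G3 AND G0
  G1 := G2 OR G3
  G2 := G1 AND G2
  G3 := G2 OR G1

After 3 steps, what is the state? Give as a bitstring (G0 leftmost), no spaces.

Step 1: G0=G3&G0=0&1=0 G1=G2|G3=0|0=0 G2=G1&G2=1&0=0 G3=G2|G1=0|1=1 -> 0001
Step 2: G0=G3&G0=1&0=0 G1=G2|G3=0|1=1 G2=G1&G2=0&0=0 G3=G2|G1=0|0=0 -> 0100
Step 3: G0=G3&G0=0&0=0 G1=G2|G3=0|0=0 G2=G1&G2=1&0=0 G3=G2|G1=0|1=1 -> 0001

0001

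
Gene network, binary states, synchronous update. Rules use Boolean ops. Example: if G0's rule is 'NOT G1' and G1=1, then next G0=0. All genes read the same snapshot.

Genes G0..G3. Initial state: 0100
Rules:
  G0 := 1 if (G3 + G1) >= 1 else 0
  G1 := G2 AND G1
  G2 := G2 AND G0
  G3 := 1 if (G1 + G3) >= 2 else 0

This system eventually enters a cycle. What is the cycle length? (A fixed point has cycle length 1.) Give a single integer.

Answer: 1

Derivation:
Step 0: 0100
Step 1: G0=(0+1>=1)=1 G1=G2&G1=0&1=0 G2=G2&G0=0&0=0 G3=(1+0>=2)=0 -> 1000
Step 2: G0=(0+0>=1)=0 G1=G2&G1=0&0=0 G2=G2&G0=0&1=0 G3=(0+0>=2)=0 -> 0000
Step 3: G0=(0+0>=1)=0 G1=G2&G1=0&0=0 G2=G2&G0=0&0=0 G3=(0+0>=2)=0 -> 0000
State from step 3 equals state from step 2 -> cycle length 1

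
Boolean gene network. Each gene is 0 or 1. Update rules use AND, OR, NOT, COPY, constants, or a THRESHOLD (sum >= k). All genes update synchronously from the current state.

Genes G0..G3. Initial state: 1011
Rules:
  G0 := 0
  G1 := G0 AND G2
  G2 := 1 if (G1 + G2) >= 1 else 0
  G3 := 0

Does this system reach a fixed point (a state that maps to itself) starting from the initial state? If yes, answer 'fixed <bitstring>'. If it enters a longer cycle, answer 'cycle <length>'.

Step 0: 1011
Step 1: G0=0(const) G1=G0&G2=1&1=1 G2=(0+1>=1)=1 G3=0(const) -> 0110
Step 2: G0=0(const) G1=G0&G2=0&1=0 G2=(1+1>=1)=1 G3=0(const) -> 0010
Step 3: G0=0(const) G1=G0&G2=0&1=0 G2=(0+1>=1)=1 G3=0(const) -> 0010
Fixed point reached at step 2: 0010

Answer: fixed 0010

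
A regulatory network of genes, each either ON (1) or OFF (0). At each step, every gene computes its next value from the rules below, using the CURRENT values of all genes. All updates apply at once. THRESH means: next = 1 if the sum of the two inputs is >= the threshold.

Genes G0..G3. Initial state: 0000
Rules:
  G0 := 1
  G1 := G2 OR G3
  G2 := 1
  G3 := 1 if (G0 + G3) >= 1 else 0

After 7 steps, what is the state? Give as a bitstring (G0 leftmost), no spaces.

Step 1: G0=1(const) G1=G2|G3=0|0=0 G2=1(const) G3=(0+0>=1)=0 -> 1010
Step 2: G0=1(const) G1=G2|G3=1|0=1 G2=1(const) G3=(1+0>=1)=1 -> 1111
Step 3: G0=1(const) G1=G2|G3=1|1=1 G2=1(const) G3=(1+1>=1)=1 -> 1111
Step 4: G0=1(const) G1=G2|G3=1|1=1 G2=1(const) G3=(1+1>=1)=1 -> 1111
Step 5: G0=1(const) G1=G2|G3=1|1=1 G2=1(const) G3=(1+1>=1)=1 -> 1111
Step 6: G0=1(const) G1=G2|G3=1|1=1 G2=1(const) G3=(1+1>=1)=1 -> 1111
Step 7: G0=1(const) G1=G2|G3=1|1=1 G2=1(const) G3=(1+1>=1)=1 -> 1111

1111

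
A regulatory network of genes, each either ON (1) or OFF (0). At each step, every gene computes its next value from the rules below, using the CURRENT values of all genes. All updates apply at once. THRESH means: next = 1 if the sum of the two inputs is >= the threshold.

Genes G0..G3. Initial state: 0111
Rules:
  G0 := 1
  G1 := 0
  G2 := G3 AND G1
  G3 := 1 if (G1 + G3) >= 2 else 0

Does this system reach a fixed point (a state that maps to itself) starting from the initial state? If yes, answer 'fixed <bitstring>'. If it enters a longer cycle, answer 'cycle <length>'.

Step 0: 0111
Step 1: G0=1(const) G1=0(const) G2=G3&G1=1&1=1 G3=(1+1>=2)=1 -> 1011
Step 2: G0=1(const) G1=0(const) G2=G3&G1=1&0=0 G3=(0+1>=2)=0 -> 1000
Step 3: G0=1(const) G1=0(const) G2=G3&G1=0&0=0 G3=(0+0>=2)=0 -> 1000
Fixed point reached at step 2: 1000

Answer: fixed 1000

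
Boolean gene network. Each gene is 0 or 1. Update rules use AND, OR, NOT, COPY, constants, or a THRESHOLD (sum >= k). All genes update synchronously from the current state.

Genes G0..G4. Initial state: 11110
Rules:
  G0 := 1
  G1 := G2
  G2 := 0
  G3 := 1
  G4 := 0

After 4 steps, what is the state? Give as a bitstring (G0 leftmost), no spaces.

Step 1: G0=1(const) G1=G2=1 G2=0(const) G3=1(const) G4=0(const) -> 11010
Step 2: G0=1(const) G1=G2=0 G2=0(const) G3=1(const) G4=0(const) -> 10010
Step 3: G0=1(const) G1=G2=0 G2=0(const) G3=1(const) G4=0(const) -> 10010
Step 4: G0=1(const) G1=G2=0 G2=0(const) G3=1(const) G4=0(const) -> 10010

10010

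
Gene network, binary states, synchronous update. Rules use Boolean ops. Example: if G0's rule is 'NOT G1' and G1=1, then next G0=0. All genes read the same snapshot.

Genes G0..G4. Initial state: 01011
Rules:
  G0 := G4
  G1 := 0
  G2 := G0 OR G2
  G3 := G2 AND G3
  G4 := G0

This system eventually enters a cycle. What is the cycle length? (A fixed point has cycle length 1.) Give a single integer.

Answer: 2

Derivation:
Step 0: 01011
Step 1: G0=G4=1 G1=0(const) G2=G0|G2=0|0=0 G3=G2&G3=0&1=0 G4=G0=0 -> 10000
Step 2: G0=G4=0 G1=0(const) G2=G0|G2=1|0=1 G3=G2&G3=0&0=0 G4=G0=1 -> 00101
Step 3: G0=G4=1 G1=0(const) G2=G0|G2=0|1=1 G3=G2&G3=1&0=0 G4=G0=0 -> 10100
Step 4: G0=G4=0 G1=0(const) G2=G0|G2=1|1=1 G3=G2&G3=1&0=0 G4=G0=1 -> 00101
State from step 4 equals state from step 2 -> cycle length 2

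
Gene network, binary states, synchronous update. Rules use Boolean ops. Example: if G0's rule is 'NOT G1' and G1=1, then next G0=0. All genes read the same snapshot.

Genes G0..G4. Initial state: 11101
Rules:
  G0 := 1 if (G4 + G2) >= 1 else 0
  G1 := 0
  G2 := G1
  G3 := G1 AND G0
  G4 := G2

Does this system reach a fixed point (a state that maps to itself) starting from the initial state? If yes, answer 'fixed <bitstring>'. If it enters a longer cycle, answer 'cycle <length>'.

Step 0: 11101
Step 1: G0=(1+1>=1)=1 G1=0(const) G2=G1=1 G3=G1&G0=1&1=1 G4=G2=1 -> 10111
Step 2: G0=(1+1>=1)=1 G1=0(const) G2=G1=0 G3=G1&G0=0&1=0 G4=G2=1 -> 10001
Step 3: G0=(1+0>=1)=1 G1=0(const) G2=G1=0 G3=G1&G0=0&1=0 G4=G2=0 -> 10000
Step 4: G0=(0+0>=1)=0 G1=0(const) G2=G1=0 G3=G1&G0=0&1=0 G4=G2=0 -> 00000
Step 5: G0=(0+0>=1)=0 G1=0(const) G2=G1=0 G3=G1&G0=0&0=0 G4=G2=0 -> 00000
Fixed point reached at step 4: 00000

Answer: fixed 00000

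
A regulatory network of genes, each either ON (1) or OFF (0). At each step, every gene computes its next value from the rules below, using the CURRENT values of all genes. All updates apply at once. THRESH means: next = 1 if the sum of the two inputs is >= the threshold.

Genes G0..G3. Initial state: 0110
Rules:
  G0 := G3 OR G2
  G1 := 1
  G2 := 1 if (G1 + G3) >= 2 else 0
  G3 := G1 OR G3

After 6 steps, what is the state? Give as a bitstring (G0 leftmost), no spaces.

Step 1: G0=G3|G2=0|1=1 G1=1(const) G2=(1+0>=2)=0 G3=G1|G3=1|0=1 -> 1101
Step 2: G0=G3|G2=1|0=1 G1=1(const) G2=(1+1>=2)=1 G3=G1|G3=1|1=1 -> 1111
Step 3: G0=G3|G2=1|1=1 G1=1(const) G2=(1+1>=2)=1 G3=G1|G3=1|1=1 -> 1111
Step 4: G0=G3|G2=1|1=1 G1=1(const) G2=(1+1>=2)=1 G3=G1|G3=1|1=1 -> 1111
Step 5: G0=G3|G2=1|1=1 G1=1(const) G2=(1+1>=2)=1 G3=G1|G3=1|1=1 -> 1111
Step 6: G0=G3|G2=1|1=1 G1=1(const) G2=(1+1>=2)=1 G3=G1|G3=1|1=1 -> 1111

1111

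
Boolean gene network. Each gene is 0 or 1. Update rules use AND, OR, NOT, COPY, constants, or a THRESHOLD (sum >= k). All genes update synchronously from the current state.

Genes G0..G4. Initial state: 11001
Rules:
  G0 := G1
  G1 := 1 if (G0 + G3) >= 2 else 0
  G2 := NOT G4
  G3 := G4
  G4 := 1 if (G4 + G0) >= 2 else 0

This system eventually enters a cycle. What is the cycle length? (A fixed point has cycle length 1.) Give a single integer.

Step 0: 11001
Step 1: G0=G1=1 G1=(1+0>=2)=0 G2=NOT G4=NOT 1=0 G3=G4=1 G4=(1+1>=2)=1 -> 10011
Step 2: G0=G1=0 G1=(1+1>=2)=1 G2=NOT G4=NOT 1=0 G3=G4=1 G4=(1+1>=2)=1 -> 01011
Step 3: G0=G1=1 G1=(0+1>=2)=0 G2=NOT G4=NOT 1=0 G3=G4=1 G4=(1+0>=2)=0 -> 10010
Step 4: G0=G1=0 G1=(1+1>=2)=1 G2=NOT G4=NOT 0=1 G3=G4=0 G4=(0+1>=2)=0 -> 01100
Step 5: G0=G1=1 G1=(0+0>=2)=0 G2=NOT G4=NOT 0=1 G3=G4=0 G4=(0+0>=2)=0 -> 10100
Step 6: G0=G1=0 G1=(1+0>=2)=0 G2=NOT G4=NOT 0=1 G3=G4=0 G4=(0+1>=2)=0 -> 00100
Step 7: G0=G1=0 G1=(0+0>=2)=0 G2=NOT G4=NOT 0=1 G3=G4=0 G4=(0+0>=2)=0 -> 00100
State from step 7 equals state from step 6 -> cycle length 1

Answer: 1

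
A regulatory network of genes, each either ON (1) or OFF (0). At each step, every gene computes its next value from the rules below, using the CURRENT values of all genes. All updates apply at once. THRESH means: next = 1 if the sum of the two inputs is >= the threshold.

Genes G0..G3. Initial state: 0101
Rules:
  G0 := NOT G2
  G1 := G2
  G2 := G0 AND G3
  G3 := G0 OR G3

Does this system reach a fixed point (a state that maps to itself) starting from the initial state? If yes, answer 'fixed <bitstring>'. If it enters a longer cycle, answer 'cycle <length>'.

Answer: cycle 4

Derivation:
Step 0: 0101
Step 1: G0=NOT G2=NOT 0=1 G1=G2=0 G2=G0&G3=0&1=0 G3=G0|G3=0|1=1 -> 1001
Step 2: G0=NOT G2=NOT 0=1 G1=G2=0 G2=G0&G3=1&1=1 G3=G0|G3=1|1=1 -> 1011
Step 3: G0=NOT G2=NOT 1=0 G1=G2=1 G2=G0&G3=1&1=1 G3=G0|G3=1|1=1 -> 0111
Step 4: G0=NOT G2=NOT 1=0 G1=G2=1 G2=G0&G3=0&1=0 G3=G0|G3=0|1=1 -> 0101
Cycle of length 4 starting at step 0 -> no fixed point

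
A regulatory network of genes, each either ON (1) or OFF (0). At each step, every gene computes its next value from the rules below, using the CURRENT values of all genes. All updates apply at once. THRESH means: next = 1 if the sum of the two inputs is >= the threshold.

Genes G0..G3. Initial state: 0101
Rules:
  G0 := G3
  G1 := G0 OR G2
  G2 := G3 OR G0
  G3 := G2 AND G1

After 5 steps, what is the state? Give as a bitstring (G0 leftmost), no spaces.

Step 1: G0=G3=1 G1=G0|G2=0|0=0 G2=G3|G0=1|0=1 G3=G2&G1=0&1=0 -> 1010
Step 2: G0=G3=0 G1=G0|G2=1|1=1 G2=G3|G0=0|1=1 G3=G2&G1=1&0=0 -> 0110
Step 3: G0=G3=0 G1=G0|G2=0|1=1 G2=G3|G0=0|0=0 G3=G2&G1=1&1=1 -> 0101
Step 4: G0=G3=1 G1=G0|G2=0|0=0 G2=G3|G0=1|0=1 G3=G2&G1=0&1=0 -> 1010
Step 5: G0=G3=0 G1=G0|G2=1|1=1 G2=G3|G0=0|1=1 G3=G2&G1=1&0=0 -> 0110

0110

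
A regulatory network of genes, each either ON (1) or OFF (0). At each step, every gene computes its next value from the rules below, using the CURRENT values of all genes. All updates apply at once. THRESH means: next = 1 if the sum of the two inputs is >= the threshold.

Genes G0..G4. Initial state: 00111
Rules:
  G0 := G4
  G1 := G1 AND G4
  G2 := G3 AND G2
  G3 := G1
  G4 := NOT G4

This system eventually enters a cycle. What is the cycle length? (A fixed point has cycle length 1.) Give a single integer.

Step 0: 00111
Step 1: G0=G4=1 G1=G1&G4=0&1=0 G2=G3&G2=1&1=1 G3=G1=0 G4=NOT G4=NOT 1=0 -> 10100
Step 2: G0=G4=0 G1=G1&G4=0&0=0 G2=G3&G2=0&1=0 G3=G1=0 G4=NOT G4=NOT 0=1 -> 00001
Step 3: G0=G4=1 G1=G1&G4=0&1=0 G2=G3&G2=0&0=0 G3=G1=0 G4=NOT G4=NOT 1=0 -> 10000
Step 4: G0=G4=0 G1=G1&G4=0&0=0 G2=G3&G2=0&0=0 G3=G1=0 G4=NOT G4=NOT 0=1 -> 00001
State from step 4 equals state from step 2 -> cycle length 2

Answer: 2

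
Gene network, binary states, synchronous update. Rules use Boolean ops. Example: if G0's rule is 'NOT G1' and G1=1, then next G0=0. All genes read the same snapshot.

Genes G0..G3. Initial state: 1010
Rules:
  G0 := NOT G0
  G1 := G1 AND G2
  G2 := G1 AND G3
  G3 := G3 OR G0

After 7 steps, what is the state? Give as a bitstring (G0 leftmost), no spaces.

Step 1: G0=NOT G0=NOT 1=0 G1=G1&G2=0&1=0 G2=G1&G3=0&0=0 G3=G3|G0=0|1=1 -> 0001
Step 2: G0=NOT G0=NOT 0=1 G1=G1&G2=0&0=0 G2=G1&G3=0&1=0 G3=G3|G0=1|0=1 -> 1001
Step 3: G0=NOT G0=NOT 1=0 G1=G1&G2=0&0=0 G2=G1&G3=0&1=0 G3=G3|G0=1|1=1 -> 0001
Step 4: G0=NOT G0=NOT 0=1 G1=G1&G2=0&0=0 G2=G1&G3=0&1=0 G3=G3|G0=1|0=1 -> 1001
Step 5: G0=NOT G0=NOT 1=0 G1=G1&G2=0&0=0 G2=G1&G3=0&1=0 G3=G3|G0=1|1=1 -> 0001
Step 6: G0=NOT G0=NOT 0=1 G1=G1&G2=0&0=0 G2=G1&G3=0&1=0 G3=G3|G0=1|0=1 -> 1001
Step 7: G0=NOT G0=NOT 1=0 G1=G1&G2=0&0=0 G2=G1&G3=0&1=0 G3=G3|G0=1|1=1 -> 0001

0001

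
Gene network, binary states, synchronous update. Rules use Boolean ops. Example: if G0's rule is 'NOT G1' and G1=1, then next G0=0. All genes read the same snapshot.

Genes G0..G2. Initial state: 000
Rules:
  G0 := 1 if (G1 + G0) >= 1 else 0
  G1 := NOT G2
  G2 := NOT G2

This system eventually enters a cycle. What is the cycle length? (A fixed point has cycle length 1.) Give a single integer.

Step 0: 000
Step 1: G0=(0+0>=1)=0 G1=NOT G2=NOT 0=1 G2=NOT G2=NOT 0=1 -> 011
Step 2: G0=(1+0>=1)=1 G1=NOT G2=NOT 1=0 G2=NOT G2=NOT 1=0 -> 100
Step 3: G0=(0+1>=1)=1 G1=NOT G2=NOT 0=1 G2=NOT G2=NOT 0=1 -> 111
Step 4: G0=(1+1>=1)=1 G1=NOT G2=NOT 1=0 G2=NOT G2=NOT 1=0 -> 100
State from step 4 equals state from step 2 -> cycle length 2

Answer: 2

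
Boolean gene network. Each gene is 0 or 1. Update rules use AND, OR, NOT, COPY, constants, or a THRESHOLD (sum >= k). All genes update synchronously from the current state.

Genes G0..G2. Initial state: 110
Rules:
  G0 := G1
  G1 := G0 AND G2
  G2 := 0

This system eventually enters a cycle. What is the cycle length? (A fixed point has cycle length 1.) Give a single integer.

Answer: 1

Derivation:
Step 0: 110
Step 1: G0=G1=1 G1=G0&G2=1&0=0 G2=0(const) -> 100
Step 2: G0=G1=0 G1=G0&G2=1&0=0 G2=0(const) -> 000
Step 3: G0=G1=0 G1=G0&G2=0&0=0 G2=0(const) -> 000
State from step 3 equals state from step 2 -> cycle length 1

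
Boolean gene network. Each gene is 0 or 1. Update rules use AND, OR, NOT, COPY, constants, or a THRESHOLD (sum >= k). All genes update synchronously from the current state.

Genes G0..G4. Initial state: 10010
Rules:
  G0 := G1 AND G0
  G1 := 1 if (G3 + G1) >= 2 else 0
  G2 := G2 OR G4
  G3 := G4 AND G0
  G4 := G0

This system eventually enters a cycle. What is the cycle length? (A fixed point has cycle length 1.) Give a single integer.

Answer: 1

Derivation:
Step 0: 10010
Step 1: G0=G1&G0=0&1=0 G1=(1+0>=2)=0 G2=G2|G4=0|0=0 G3=G4&G0=0&1=0 G4=G0=1 -> 00001
Step 2: G0=G1&G0=0&0=0 G1=(0+0>=2)=0 G2=G2|G4=0|1=1 G3=G4&G0=1&0=0 G4=G0=0 -> 00100
Step 3: G0=G1&G0=0&0=0 G1=(0+0>=2)=0 G2=G2|G4=1|0=1 G3=G4&G0=0&0=0 G4=G0=0 -> 00100
State from step 3 equals state from step 2 -> cycle length 1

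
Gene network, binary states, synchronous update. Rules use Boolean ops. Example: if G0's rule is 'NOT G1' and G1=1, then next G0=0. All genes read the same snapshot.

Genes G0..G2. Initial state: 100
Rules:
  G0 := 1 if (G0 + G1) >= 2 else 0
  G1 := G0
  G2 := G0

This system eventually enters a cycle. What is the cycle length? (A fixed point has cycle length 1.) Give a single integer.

Step 0: 100
Step 1: G0=(1+0>=2)=0 G1=G0=1 G2=G0=1 -> 011
Step 2: G0=(0+1>=2)=0 G1=G0=0 G2=G0=0 -> 000
Step 3: G0=(0+0>=2)=0 G1=G0=0 G2=G0=0 -> 000
State from step 3 equals state from step 2 -> cycle length 1

Answer: 1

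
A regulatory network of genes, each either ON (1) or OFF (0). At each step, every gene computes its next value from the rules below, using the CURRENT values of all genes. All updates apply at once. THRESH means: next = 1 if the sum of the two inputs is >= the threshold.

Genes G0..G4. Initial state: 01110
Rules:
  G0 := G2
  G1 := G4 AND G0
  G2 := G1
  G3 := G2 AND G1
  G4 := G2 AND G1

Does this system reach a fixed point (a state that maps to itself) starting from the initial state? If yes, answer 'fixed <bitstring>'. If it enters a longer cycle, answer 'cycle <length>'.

Answer: fixed 00000

Derivation:
Step 0: 01110
Step 1: G0=G2=1 G1=G4&G0=0&0=0 G2=G1=1 G3=G2&G1=1&1=1 G4=G2&G1=1&1=1 -> 10111
Step 2: G0=G2=1 G1=G4&G0=1&1=1 G2=G1=0 G3=G2&G1=1&0=0 G4=G2&G1=1&0=0 -> 11000
Step 3: G0=G2=0 G1=G4&G0=0&1=0 G2=G1=1 G3=G2&G1=0&1=0 G4=G2&G1=0&1=0 -> 00100
Step 4: G0=G2=1 G1=G4&G0=0&0=0 G2=G1=0 G3=G2&G1=1&0=0 G4=G2&G1=1&0=0 -> 10000
Step 5: G0=G2=0 G1=G4&G0=0&1=0 G2=G1=0 G3=G2&G1=0&0=0 G4=G2&G1=0&0=0 -> 00000
Step 6: G0=G2=0 G1=G4&G0=0&0=0 G2=G1=0 G3=G2&G1=0&0=0 G4=G2&G1=0&0=0 -> 00000
Fixed point reached at step 5: 00000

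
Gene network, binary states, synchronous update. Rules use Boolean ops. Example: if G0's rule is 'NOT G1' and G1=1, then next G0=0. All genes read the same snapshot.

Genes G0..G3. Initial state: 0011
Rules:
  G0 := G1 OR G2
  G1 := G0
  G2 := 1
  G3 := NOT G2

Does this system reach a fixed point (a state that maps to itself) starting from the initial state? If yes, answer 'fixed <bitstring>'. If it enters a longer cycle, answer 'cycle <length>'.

Answer: fixed 1110

Derivation:
Step 0: 0011
Step 1: G0=G1|G2=0|1=1 G1=G0=0 G2=1(const) G3=NOT G2=NOT 1=0 -> 1010
Step 2: G0=G1|G2=0|1=1 G1=G0=1 G2=1(const) G3=NOT G2=NOT 1=0 -> 1110
Step 3: G0=G1|G2=1|1=1 G1=G0=1 G2=1(const) G3=NOT G2=NOT 1=0 -> 1110
Fixed point reached at step 2: 1110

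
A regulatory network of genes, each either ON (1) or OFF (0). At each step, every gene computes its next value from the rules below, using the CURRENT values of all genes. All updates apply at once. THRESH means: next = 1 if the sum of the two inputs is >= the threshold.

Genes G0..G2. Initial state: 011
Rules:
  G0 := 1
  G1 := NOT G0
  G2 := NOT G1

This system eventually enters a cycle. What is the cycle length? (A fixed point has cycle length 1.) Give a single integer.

Step 0: 011
Step 1: G0=1(const) G1=NOT G0=NOT 0=1 G2=NOT G1=NOT 1=0 -> 110
Step 2: G0=1(const) G1=NOT G0=NOT 1=0 G2=NOT G1=NOT 1=0 -> 100
Step 3: G0=1(const) G1=NOT G0=NOT 1=0 G2=NOT G1=NOT 0=1 -> 101
Step 4: G0=1(const) G1=NOT G0=NOT 1=0 G2=NOT G1=NOT 0=1 -> 101
State from step 4 equals state from step 3 -> cycle length 1

Answer: 1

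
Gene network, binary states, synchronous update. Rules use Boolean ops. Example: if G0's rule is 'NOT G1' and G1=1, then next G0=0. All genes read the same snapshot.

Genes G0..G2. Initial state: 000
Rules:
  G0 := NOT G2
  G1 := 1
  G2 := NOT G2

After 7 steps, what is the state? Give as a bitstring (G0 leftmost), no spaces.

Step 1: G0=NOT G2=NOT 0=1 G1=1(const) G2=NOT G2=NOT 0=1 -> 111
Step 2: G0=NOT G2=NOT 1=0 G1=1(const) G2=NOT G2=NOT 1=0 -> 010
Step 3: G0=NOT G2=NOT 0=1 G1=1(const) G2=NOT G2=NOT 0=1 -> 111
Step 4: G0=NOT G2=NOT 1=0 G1=1(const) G2=NOT G2=NOT 1=0 -> 010
Step 5: G0=NOT G2=NOT 0=1 G1=1(const) G2=NOT G2=NOT 0=1 -> 111
Step 6: G0=NOT G2=NOT 1=0 G1=1(const) G2=NOT G2=NOT 1=0 -> 010
Step 7: G0=NOT G2=NOT 0=1 G1=1(const) G2=NOT G2=NOT 0=1 -> 111

111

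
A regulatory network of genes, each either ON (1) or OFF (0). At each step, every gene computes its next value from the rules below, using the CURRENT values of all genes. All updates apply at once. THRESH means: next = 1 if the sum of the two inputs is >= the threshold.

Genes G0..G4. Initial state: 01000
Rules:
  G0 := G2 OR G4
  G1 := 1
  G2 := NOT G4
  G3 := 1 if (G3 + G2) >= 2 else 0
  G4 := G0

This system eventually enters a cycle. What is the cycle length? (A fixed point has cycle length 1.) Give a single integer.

Step 0: 01000
Step 1: G0=G2|G4=0|0=0 G1=1(const) G2=NOT G4=NOT 0=1 G3=(0+0>=2)=0 G4=G0=0 -> 01100
Step 2: G0=G2|G4=1|0=1 G1=1(const) G2=NOT G4=NOT 0=1 G3=(0+1>=2)=0 G4=G0=0 -> 11100
Step 3: G0=G2|G4=1|0=1 G1=1(const) G2=NOT G4=NOT 0=1 G3=(0+1>=2)=0 G4=G0=1 -> 11101
Step 4: G0=G2|G4=1|1=1 G1=1(const) G2=NOT G4=NOT 1=0 G3=(0+1>=2)=0 G4=G0=1 -> 11001
Step 5: G0=G2|G4=0|1=1 G1=1(const) G2=NOT G4=NOT 1=0 G3=(0+0>=2)=0 G4=G0=1 -> 11001
State from step 5 equals state from step 4 -> cycle length 1

Answer: 1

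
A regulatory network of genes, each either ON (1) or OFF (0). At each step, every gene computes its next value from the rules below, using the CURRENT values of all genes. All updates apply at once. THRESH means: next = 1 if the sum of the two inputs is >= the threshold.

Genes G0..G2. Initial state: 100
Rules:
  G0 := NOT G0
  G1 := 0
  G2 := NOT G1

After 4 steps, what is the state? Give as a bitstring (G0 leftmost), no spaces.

Step 1: G0=NOT G0=NOT 1=0 G1=0(const) G2=NOT G1=NOT 0=1 -> 001
Step 2: G0=NOT G0=NOT 0=1 G1=0(const) G2=NOT G1=NOT 0=1 -> 101
Step 3: G0=NOT G0=NOT 1=0 G1=0(const) G2=NOT G1=NOT 0=1 -> 001
Step 4: G0=NOT G0=NOT 0=1 G1=0(const) G2=NOT G1=NOT 0=1 -> 101

101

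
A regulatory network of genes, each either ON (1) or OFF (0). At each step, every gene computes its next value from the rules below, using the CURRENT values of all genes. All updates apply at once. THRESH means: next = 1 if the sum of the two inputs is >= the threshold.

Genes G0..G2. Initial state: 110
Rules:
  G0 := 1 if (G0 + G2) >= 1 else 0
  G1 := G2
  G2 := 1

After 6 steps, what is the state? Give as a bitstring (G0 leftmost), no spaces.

Step 1: G0=(1+0>=1)=1 G1=G2=0 G2=1(const) -> 101
Step 2: G0=(1+1>=1)=1 G1=G2=1 G2=1(const) -> 111
Step 3: G0=(1+1>=1)=1 G1=G2=1 G2=1(const) -> 111
Step 4: G0=(1+1>=1)=1 G1=G2=1 G2=1(const) -> 111
Step 5: G0=(1+1>=1)=1 G1=G2=1 G2=1(const) -> 111
Step 6: G0=(1+1>=1)=1 G1=G2=1 G2=1(const) -> 111

111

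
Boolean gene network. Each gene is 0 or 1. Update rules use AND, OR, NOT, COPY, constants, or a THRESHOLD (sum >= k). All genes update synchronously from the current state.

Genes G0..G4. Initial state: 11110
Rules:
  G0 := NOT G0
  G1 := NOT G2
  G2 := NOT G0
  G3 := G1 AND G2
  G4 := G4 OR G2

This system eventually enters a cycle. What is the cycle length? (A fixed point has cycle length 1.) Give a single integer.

Answer: 2

Derivation:
Step 0: 11110
Step 1: G0=NOT G0=NOT 1=0 G1=NOT G2=NOT 1=0 G2=NOT G0=NOT 1=0 G3=G1&G2=1&1=1 G4=G4|G2=0|1=1 -> 00011
Step 2: G0=NOT G0=NOT 0=1 G1=NOT G2=NOT 0=1 G2=NOT G0=NOT 0=1 G3=G1&G2=0&0=0 G4=G4|G2=1|0=1 -> 11101
Step 3: G0=NOT G0=NOT 1=0 G1=NOT G2=NOT 1=0 G2=NOT G0=NOT 1=0 G3=G1&G2=1&1=1 G4=G4|G2=1|1=1 -> 00011
State from step 3 equals state from step 1 -> cycle length 2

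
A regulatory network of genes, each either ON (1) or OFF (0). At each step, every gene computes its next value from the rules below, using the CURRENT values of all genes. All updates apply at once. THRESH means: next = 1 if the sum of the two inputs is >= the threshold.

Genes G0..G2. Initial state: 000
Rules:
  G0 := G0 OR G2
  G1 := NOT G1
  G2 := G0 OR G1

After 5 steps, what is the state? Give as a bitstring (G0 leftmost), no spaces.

Step 1: G0=G0|G2=0|0=0 G1=NOT G1=NOT 0=1 G2=G0|G1=0|0=0 -> 010
Step 2: G0=G0|G2=0|0=0 G1=NOT G1=NOT 1=0 G2=G0|G1=0|1=1 -> 001
Step 3: G0=G0|G2=0|1=1 G1=NOT G1=NOT 0=1 G2=G0|G1=0|0=0 -> 110
Step 4: G0=G0|G2=1|0=1 G1=NOT G1=NOT 1=0 G2=G0|G1=1|1=1 -> 101
Step 5: G0=G0|G2=1|1=1 G1=NOT G1=NOT 0=1 G2=G0|G1=1|0=1 -> 111

111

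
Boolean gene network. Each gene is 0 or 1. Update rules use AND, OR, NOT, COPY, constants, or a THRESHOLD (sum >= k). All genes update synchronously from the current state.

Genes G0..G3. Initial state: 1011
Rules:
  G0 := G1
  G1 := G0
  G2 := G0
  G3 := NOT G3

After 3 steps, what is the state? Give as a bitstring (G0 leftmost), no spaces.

Step 1: G0=G1=0 G1=G0=1 G2=G0=1 G3=NOT G3=NOT 1=0 -> 0110
Step 2: G0=G1=1 G1=G0=0 G2=G0=0 G3=NOT G3=NOT 0=1 -> 1001
Step 3: G0=G1=0 G1=G0=1 G2=G0=1 G3=NOT G3=NOT 1=0 -> 0110

0110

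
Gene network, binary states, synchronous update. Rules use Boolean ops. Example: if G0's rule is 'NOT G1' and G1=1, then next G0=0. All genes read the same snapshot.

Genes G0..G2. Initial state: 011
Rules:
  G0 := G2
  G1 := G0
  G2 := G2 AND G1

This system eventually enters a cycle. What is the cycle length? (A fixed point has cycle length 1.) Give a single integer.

Answer: 1

Derivation:
Step 0: 011
Step 1: G0=G2=1 G1=G0=0 G2=G2&G1=1&1=1 -> 101
Step 2: G0=G2=1 G1=G0=1 G2=G2&G1=1&0=0 -> 110
Step 3: G0=G2=0 G1=G0=1 G2=G2&G1=0&1=0 -> 010
Step 4: G0=G2=0 G1=G0=0 G2=G2&G1=0&1=0 -> 000
Step 5: G0=G2=0 G1=G0=0 G2=G2&G1=0&0=0 -> 000
State from step 5 equals state from step 4 -> cycle length 1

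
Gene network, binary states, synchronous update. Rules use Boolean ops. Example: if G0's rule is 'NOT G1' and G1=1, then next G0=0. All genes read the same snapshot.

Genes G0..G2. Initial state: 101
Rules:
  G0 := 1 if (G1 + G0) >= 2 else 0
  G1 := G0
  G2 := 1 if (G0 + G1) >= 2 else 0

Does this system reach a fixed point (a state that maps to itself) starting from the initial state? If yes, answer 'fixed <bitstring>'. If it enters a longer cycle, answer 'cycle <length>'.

Step 0: 101
Step 1: G0=(0+1>=2)=0 G1=G0=1 G2=(1+0>=2)=0 -> 010
Step 2: G0=(1+0>=2)=0 G1=G0=0 G2=(0+1>=2)=0 -> 000
Step 3: G0=(0+0>=2)=0 G1=G0=0 G2=(0+0>=2)=0 -> 000
Fixed point reached at step 2: 000

Answer: fixed 000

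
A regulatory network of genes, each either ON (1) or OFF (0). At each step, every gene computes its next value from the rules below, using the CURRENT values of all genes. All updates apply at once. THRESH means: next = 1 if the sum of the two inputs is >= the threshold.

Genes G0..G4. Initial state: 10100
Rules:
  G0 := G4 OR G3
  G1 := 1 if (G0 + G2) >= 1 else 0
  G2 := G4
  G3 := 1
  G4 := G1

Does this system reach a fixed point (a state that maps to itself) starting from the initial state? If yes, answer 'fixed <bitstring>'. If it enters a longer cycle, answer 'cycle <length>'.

Answer: fixed 11111

Derivation:
Step 0: 10100
Step 1: G0=G4|G3=0|0=0 G1=(1+1>=1)=1 G2=G4=0 G3=1(const) G4=G1=0 -> 01010
Step 2: G0=G4|G3=0|1=1 G1=(0+0>=1)=0 G2=G4=0 G3=1(const) G4=G1=1 -> 10011
Step 3: G0=G4|G3=1|1=1 G1=(1+0>=1)=1 G2=G4=1 G3=1(const) G4=G1=0 -> 11110
Step 4: G0=G4|G3=0|1=1 G1=(1+1>=1)=1 G2=G4=0 G3=1(const) G4=G1=1 -> 11011
Step 5: G0=G4|G3=1|1=1 G1=(1+0>=1)=1 G2=G4=1 G3=1(const) G4=G1=1 -> 11111
Step 6: G0=G4|G3=1|1=1 G1=(1+1>=1)=1 G2=G4=1 G3=1(const) G4=G1=1 -> 11111
Fixed point reached at step 5: 11111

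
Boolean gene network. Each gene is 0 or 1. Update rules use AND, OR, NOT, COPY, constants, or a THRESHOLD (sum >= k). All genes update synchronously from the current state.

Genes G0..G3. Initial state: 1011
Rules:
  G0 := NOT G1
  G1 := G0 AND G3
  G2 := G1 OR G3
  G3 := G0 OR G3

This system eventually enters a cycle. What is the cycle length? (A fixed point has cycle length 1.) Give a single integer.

Answer: 4

Derivation:
Step 0: 1011
Step 1: G0=NOT G1=NOT 0=1 G1=G0&G3=1&1=1 G2=G1|G3=0|1=1 G3=G0|G3=1|1=1 -> 1111
Step 2: G0=NOT G1=NOT 1=0 G1=G0&G3=1&1=1 G2=G1|G3=1|1=1 G3=G0|G3=1|1=1 -> 0111
Step 3: G0=NOT G1=NOT 1=0 G1=G0&G3=0&1=0 G2=G1|G3=1|1=1 G3=G0|G3=0|1=1 -> 0011
Step 4: G0=NOT G1=NOT 0=1 G1=G0&G3=0&1=0 G2=G1|G3=0|1=1 G3=G0|G3=0|1=1 -> 1011
State from step 4 equals state from step 0 -> cycle length 4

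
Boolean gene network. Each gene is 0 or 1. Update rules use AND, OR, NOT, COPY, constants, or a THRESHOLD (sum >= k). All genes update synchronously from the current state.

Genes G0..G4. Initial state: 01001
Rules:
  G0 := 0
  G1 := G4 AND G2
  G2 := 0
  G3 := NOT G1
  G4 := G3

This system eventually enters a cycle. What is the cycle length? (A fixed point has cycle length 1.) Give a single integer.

Answer: 1

Derivation:
Step 0: 01001
Step 1: G0=0(const) G1=G4&G2=1&0=0 G2=0(const) G3=NOT G1=NOT 1=0 G4=G3=0 -> 00000
Step 2: G0=0(const) G1=G4&G2=0&0=0 G2=0(const) G3=NOT G1=NOT 0=1 G4=G3=0 -> 00010
Step 3: G0=0(const) G1=G4&G2=0&0=0 G2=0(const) G3=NOT G1=NOT 0=1 G4=G3=1 -> 00011
Step 4: G0=0(const) G1=G4&G2=1&0=0 G2=0(const) G3=NOT G1=NOT 0=1 G4=G3=1 -> 00011
State from step 4 equals state from step 3 -> cycle length 1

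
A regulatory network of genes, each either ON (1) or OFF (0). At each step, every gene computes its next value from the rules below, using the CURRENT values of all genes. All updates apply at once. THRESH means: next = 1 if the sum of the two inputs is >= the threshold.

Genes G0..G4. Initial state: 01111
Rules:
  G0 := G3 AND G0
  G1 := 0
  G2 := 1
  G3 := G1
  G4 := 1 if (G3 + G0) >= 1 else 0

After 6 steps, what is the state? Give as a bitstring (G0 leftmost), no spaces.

Step 1: G0=G3&G0=1&0=0 G1=0(const) G2=1(const) G3=G1=1 G4=(1+0>=1)=1 -> 00111
Step 2: G0=G3&G0=1&0=0 G1=0(const) G2=1(const) G3=G1=0 G4=(1+0>=1)=1 -> 00101
Step 3: G0=G3&G0=0&0=0 G1=0(const) G2=1(const) G3=G1=0 G4=(0+0>=1)=0 -> 00100
Step 4: G0=G3&G0=0&0=0 G1=0(const) G2=1(const) G3=G1=0 G4=(0+0>=1)=0 -> 00100
Step 5: G0=G3&G0=0&0=0 G1=0(const) G2=1(const) G3=G1=0 G4=(0+0>=1)=0 -> 00100
Step 6: G0=G3&G0=0&0=0 G1=0(const) G2=1(const) G3=G1=0 G4=(0+0>=1)=0 -> 00100

00100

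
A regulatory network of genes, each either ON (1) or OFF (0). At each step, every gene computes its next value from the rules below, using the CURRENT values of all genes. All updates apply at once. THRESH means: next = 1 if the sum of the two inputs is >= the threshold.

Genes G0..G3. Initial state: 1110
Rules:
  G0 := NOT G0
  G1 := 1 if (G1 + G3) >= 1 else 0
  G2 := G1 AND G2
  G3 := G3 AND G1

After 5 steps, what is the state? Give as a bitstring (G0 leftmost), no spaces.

Step 1: G0=NOT G0=NOT 1=0 G1=(1+0>=1)=1 G2=G1&G2=1&1=1 G3=G3&G1=0&1=0 -> 0110
Step 2: G0=NOT G0=NOT 0=1 G1=(1+0>=1)=1 G2=G1&G2=1&1=1 G3=G3&G1=0&1=0 -> 1110
Step 3: G0=NOT G0=NOT 1=0 G1=(1+0>=1)=1 G2=G1&G2=1&1=1 G3=G3&G1=0&1=0 -> 0110
Step 4: G0=NOT G0=NOT 0=1 G1=(1+0>=1)=1 G2=G1&G2=1&1=1 G3=G3&G1=0&1=0 -> 1110
Step 5: G0=NOT G0=NOT 1=0 G1=(1+0>=1)=1 G2=G1&G2=1&1=1 G3=G3&G1=0&1=0 -> 0110

0110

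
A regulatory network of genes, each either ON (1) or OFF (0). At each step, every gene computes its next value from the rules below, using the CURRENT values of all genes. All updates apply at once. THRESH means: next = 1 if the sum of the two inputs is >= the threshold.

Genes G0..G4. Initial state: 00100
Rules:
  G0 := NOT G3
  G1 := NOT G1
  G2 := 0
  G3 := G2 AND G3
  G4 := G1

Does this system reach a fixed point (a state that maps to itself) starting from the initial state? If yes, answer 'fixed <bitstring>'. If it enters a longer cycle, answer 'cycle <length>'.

Step 0: 00100
Step 1: G0=NOT G3=NOT 0=1 G1=NOT G1=NOT 0=1 G2=0(const) G3=G2&G3=1&0=0 G4=G1=0 -> 11000
Step 2: G0=NOT G3=NOT 0=1 G1=NOT G1=NOT 1=0 G2=0(const) G3=G2&G3=0&0=0 G4=G1=1 -> 10001
Step 3: G0=NOT G3=NOT 0=1 G1=NOT G1=NOT 0=1 G2=0(const) G3=G2&G3=0&0=0 G4=G1=0 -> 11000
Cycle of length 2 starting at step 1 -> no fixed point

Answer: cycle 2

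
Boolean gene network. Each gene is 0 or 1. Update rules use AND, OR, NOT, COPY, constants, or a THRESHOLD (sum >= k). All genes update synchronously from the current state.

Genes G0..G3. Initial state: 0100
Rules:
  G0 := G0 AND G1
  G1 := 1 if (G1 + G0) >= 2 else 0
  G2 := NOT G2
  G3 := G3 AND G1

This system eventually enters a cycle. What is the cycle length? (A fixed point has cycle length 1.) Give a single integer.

Answer: 2

Derivation:
Step 0: 0100
Step 1: G0=G0&G1=0&1=0 G1=(1+0>=2)=0 G2=NOT G2=NOT 0=1 G3=G3&G1=0&1=0 -> 0010
Step 2: G0=G0&G1=0&0=0 G1=(0+0>=2)=0 G2=NOT G2=NOT 1=0 G3=G3&G1=0&0=0 -> 0000
Step 3: G0=G0&G1=0&0=0 G1=(0+0>=2)=0 G2=NOT G2=NOT 0=1 G3=G3&G1=0&0=0 -> 0010
State from step 3 equals state from step 1 -> cycle length 2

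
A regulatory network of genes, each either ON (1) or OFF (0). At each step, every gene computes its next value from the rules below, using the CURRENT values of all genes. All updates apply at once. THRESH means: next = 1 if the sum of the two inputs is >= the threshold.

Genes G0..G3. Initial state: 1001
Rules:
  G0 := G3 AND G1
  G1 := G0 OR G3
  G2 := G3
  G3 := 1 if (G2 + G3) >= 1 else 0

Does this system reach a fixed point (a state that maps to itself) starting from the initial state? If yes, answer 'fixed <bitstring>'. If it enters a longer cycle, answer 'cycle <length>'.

Step 0: 1001
Step 1: G0=G3&G1=1&0=0 G1=G0|G3=1|1=1 G2=G3=1 G3=(0+1>=1)=1 -> 0111
Step 2: G0=G3&G1=1&1=1 G1=G0|G3=0|1=1 G2=G3=1 G3=(1+1>=1)=1 -> 1111
Step 3: G0=G3&G1=1&1=1 G1=G0|G3=1|1=1 G2=G3=1 G3=(1+1>=1)=1 -> 1111
Fixed point reached at step 2: 1111

Answer: fixed 1111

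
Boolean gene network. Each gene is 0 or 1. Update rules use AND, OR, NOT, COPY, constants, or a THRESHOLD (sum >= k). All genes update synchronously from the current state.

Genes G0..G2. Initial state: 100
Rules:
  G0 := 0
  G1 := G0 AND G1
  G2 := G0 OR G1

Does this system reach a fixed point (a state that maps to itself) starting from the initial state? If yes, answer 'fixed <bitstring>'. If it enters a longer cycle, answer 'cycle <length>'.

Step 0: 100
Step 1: G0=0(const) G1=G0&G1=1&0=0 G2=G0|G1=1|0=1 -> 001
Step 2: G0=0(const) G1=G0&G1=0&0=0 G2=G0|G1=0|0=0 -> 000
Step 3: G0=0(const) G1=G0&G1=0&0=0 G2=G0|G1=0|0=0 -> 000
Fixed point reached at step 2: 000

Answer: fixed 000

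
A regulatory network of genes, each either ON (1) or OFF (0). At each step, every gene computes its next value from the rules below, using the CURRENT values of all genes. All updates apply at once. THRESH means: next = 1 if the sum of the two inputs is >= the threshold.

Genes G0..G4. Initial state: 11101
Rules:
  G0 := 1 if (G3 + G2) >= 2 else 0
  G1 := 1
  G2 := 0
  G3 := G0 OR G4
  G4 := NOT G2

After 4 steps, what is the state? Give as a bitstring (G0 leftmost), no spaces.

Step 1: G0=(0+1>=2)=0 G1=1(const) G2=0(const) G3=G0|G4=1|1=1 G4=NOT G2=NOT 1=0 -> 01010
Step 2: G0=(1+0>=2)=0 G1=1(const) G2=0(const) G3=G0|G4=0|0=0 G4=NOT G2=NOT 0=1 -> 01001
Step 3: G0=(0+0>=2)=0 G1=1(const) G2=0(const) G3=G0|G4=0|1=1 G4=NOT G2=NOT 0=1 -> 01011
Step 4: G0=(1+0>=2)=0 G1=1(const) G2=0(const) G3=G0|G4=0|1=1 G4=NOT G2=NOT 0=1 -> 01011

01011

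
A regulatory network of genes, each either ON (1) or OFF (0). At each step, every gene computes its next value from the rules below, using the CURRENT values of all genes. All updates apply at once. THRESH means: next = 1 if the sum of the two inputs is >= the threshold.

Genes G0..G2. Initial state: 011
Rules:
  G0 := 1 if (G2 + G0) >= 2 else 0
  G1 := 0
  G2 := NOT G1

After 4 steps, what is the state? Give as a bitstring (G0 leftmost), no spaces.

Step 1: G0=(1+0>=2)=0 G1=0(const) G2=NOT G1=NOT 1=0 -> 000
Step 2: G0=(0+0>=2)=0 G1=0(const) G2=NOT G1=NOT 0=1 -> 001
Step 3: G0=(1+0>=2)=0 G1=0(const) G2=NOT G1=NOT 0=1 -> 001
Step 4: G0=(1+0>=2)=0 G1=0(const) G2=NOT G1=NOT 0=1 -> 001

001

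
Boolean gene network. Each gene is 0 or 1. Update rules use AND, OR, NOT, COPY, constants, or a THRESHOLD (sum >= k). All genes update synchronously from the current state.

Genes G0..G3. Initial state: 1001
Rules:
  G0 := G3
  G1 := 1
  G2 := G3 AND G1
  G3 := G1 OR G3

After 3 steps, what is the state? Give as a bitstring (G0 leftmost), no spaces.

Step 1: G0=G3=1 G1=1(const) G2=G3&G1=1&0=0 G3=G1|G3=0|1=1 -> 1101
Step 2: G0=G3=1 G1=1(const) G2=G3&G1=1&1=1 G3=G1|G3=1|1=1 -> 1111
Step 3: G0=G3=1 G1=1(const) G2=G3&G1=1&1=1 G3=G1|G3=1|1=1 -> 1111

1111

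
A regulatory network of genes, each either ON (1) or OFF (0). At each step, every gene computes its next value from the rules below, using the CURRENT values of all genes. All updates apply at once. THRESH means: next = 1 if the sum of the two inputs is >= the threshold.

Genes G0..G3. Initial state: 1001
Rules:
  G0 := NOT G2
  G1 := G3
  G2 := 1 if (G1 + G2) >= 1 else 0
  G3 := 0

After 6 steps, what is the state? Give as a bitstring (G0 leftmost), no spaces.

Step 1: G0=NOT G2=NOT 0=1 G1=G3=1 G2=(0+0>=1)=0 G3=0(const) -> 1100
Step 2: G0=NOT G2=NOT 0=1 G1=G3=0 G2=(1+0>=1)=1 G3=0(const) -> 1010
Step 3: G0=NOT G2=NOT 1=0 G1=G3=0 G2=(0+1>=1)=1 G3=0(const) -> 0010
Step 4: G0=NOT G2=NOT 1=0 G1=G3=0 G2=(0+1>=1)=1 G3=0(const) -> 0010
Step 5: G0=NOT G2=NOT 1=0 G1=G3=0 G2=(0+1>=1)=1 G3=0(const) -> 0010
Step 6: G0=NOT G2=NOT 1=0 G1=G3=0 G2=(0+1>=1)=1 G3=0(const) -> 0010

0010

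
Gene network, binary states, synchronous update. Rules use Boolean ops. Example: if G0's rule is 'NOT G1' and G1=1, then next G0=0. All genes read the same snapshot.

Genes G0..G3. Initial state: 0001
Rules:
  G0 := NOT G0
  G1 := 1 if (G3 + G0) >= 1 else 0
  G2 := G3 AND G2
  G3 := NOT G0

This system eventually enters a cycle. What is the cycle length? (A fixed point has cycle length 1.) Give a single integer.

Answer: 2

Derivation:
Step 0: 0001
Step 1: G0=NOT G0=NOT 0=1 G1=(1+0>=1)=1 G2=G3&G2=1&0=0 G3=NOT G0=NOT 0=1 -> 1101
Step 2: G0=NOT G0=NOT 1=0 G1=(1+1>=1)=1 G2=G3&G2=1&0=0 G3=NOT G0=NOT 1=0 -> 0100
Step 3: G0=NOT G0=NOT 0=1 G1=(0+0>=1)=0 G2=G3&G2=0&0=0 G3=NOT G0=NOT 0=1 -> 1001
Step 4: G0=NOT G0=NOT 1=0 G1=(1+1>=1)=1 G2=G3&G2=1&0=0 G3=NOT G0=NOT 1=0 -> 0100
State from step 4 equals state from step 2 -> cycle length 2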